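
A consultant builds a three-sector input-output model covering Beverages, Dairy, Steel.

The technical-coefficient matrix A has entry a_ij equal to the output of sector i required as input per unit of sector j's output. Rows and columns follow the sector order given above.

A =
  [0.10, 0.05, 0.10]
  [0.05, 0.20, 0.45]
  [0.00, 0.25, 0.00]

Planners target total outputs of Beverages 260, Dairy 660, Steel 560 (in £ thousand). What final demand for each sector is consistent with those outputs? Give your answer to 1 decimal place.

d_B = 145.0, d_D = 263.0, d_S = 395.0

I − A =
  [   0.90    -0.05    -0.10]
  [  -0.05     0.80    -0.45]
  [   0.00    -0.25     1.00]
d = (I − A) x:
  d_B = (+0.90)·260 + (-0.05)·660 + (-0.10)·560 = 145.0
  d_D = (-0.05)·260 + (+0.80)·660 + (-0.45)·560 = 263.0
  d_S = (+0.00)·260 + (-0.25)·660 + (+1.00)·560 = 395.0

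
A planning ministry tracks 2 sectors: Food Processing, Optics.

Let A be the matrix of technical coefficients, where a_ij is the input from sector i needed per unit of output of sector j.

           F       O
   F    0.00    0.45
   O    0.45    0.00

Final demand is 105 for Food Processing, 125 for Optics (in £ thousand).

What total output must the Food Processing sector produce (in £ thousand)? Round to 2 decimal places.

x_F = 202.19

I − A =
  [   1.00    -0.45]
  [  -0.45     1.00]
det(I−A) = (1.00)(1.00) − (-0.45)(-0.45) = 0.7975
adj(I−A) = [[1.00, 0.45], [0.45, 1.00]]
(I − A)⁻¹ = adj(I−A) / det(I−A) ≈
  [   1.2539     0.5643]
  [   0.5643     1.2539]
x = (I − A)⁻¹ d = adj(I−A)·d / det(I−A), with det(I−A) = 0.7975:
  x_F = (1.00·105 + 0.45·125) / 0.7975 = 161.25 / 0.7975 ≈ 202.19
  x_O = (0.45·105 + 1.00·125) / 0.7975 = 172.25 / 0.7975 ≈ 215.99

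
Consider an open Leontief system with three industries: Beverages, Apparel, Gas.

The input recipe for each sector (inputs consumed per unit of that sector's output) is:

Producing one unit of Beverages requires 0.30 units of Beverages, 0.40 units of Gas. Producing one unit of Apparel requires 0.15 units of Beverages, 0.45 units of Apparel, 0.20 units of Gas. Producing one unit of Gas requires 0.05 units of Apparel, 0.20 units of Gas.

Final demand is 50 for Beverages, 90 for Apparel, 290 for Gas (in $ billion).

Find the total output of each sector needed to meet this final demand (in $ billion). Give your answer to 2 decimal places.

x_1 = 115.69, x_2 = 206.54, x_3 = 471.98

I − A =
  [   0.70    -0.15     0.00]
  [   0.00     0.55    -0.05]
  [  -0.40    -0.20     0.80]
Cofactors of I−A, C_ij = (−1)^(i+j)·(minor ij) (rows/columns in the sector order above):
  C_11 = (0.55)(0.80) − (-0.05)(-0.20) = 0.4300
  C_12 = −[(0.00)(0.80) − (-0.05)(-0.40)] = 0.0200
  C_13 = (0.00)(-0.20) − (0.55)(-0.40) = 0.2200
  C_21 = −[(-0.15)(0.80) − (0.00)(-0.20)] = 0.1200
  C_22 = (0.70)(0.80) − (0.00)(-0.40) = 0.5600
  C_23 = −[(0.70)(-0.20) − (-0.15)(-0.40)] = 0.2000
  C_31 = (-0.15)(-0.05) − (0.00)(0.55) = 0.0075
  C_32 = −[(0.70)(-0.05) − (0.00)(0.00)] = 0.0350
  C_33 = (0.70)(0.55) − (-0.15)(0.00) = 0.3850
det(I−A) = Σ_j (I−A)_1j·C_1j = (0.70)(0.4300) + (-0.15)(0.0200) + (0.00)(0.2200) = 0.2980
adj(I−A) = Cᵀ =
  [ 0.4300   0.1200   0.0075]
  [ 0.0200   0.5600   0.0350]
  [ 0.2200   0.2000   0.3850]
(I − A)⁻¹ = adj(I−A) / det(I−A) ≈
  [   1.4430     0.4027     0.0252]
  [   0.0671     1.8792     0.1174]
  [   0.7383     0.6711     1.2919]
x = (I − A)⁻¹ d = adj(I−A)·d / det(I−A), with det(I−A) = 0.2980:
  x_1 = (0.4300·50 + 0.1200·90 + 0.0075·290) / 0.2980 = 34.475 / 0.2980 ≈ 115.69
  x_2 = (0.0200·50 + 0.5600·90 + 0.0350·290) / 0.2980 = 61.55 / 0.2980 ≈ 206.54
  x_3 = (0.2200·50 + 0.2000·90 + 0.3850·290) / 0.2980 = 140.65 / 0.2980 ≈ 471.98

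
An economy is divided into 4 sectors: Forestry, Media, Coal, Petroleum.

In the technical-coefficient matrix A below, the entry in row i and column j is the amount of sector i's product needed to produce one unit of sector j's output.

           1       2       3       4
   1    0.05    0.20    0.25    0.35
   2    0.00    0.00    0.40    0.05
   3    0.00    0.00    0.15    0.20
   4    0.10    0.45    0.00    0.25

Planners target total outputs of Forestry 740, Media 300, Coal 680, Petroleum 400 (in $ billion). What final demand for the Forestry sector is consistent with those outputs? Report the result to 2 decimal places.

I − A =
  [   0.95    -0.20    -0.25    -0.35]
  [   0.00     1.00    -0.40    -0.05]
  [   0.00     0.00     0.85    -0.20]
  [  -0.10    -0.45     0.00     0.75]
d = (I − A) x:
  d_1 = (+0.95)·740 + (-0.20)·300 + (-0.25)·680 + (-0.35)·400 = 333.00
  d_2 = (+0.00)·740 + (+1.00)·300 + (-0.40)·680 + (-0.05)·400 = 8.00
  d_3 = (+0.00)·740 + (+0.00)·300 + (+0.85)·680 + (-0.20)·400 = 498.00
  d_4 = (-0.10)·740 + (-0.45)·300 + (+0.00)·680 + (+0.75)·400 = 91.00

d_1 = 333.00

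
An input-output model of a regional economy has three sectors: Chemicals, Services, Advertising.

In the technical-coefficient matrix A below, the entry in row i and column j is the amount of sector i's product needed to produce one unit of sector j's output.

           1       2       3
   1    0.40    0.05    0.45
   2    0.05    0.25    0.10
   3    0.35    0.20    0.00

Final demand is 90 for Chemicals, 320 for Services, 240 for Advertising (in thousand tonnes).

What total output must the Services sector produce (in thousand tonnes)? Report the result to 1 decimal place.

I − A =
  [   0.60    -0.05    -0.45]
  [  -0.05     0.75    -0.10]
  [  -0.35    -0.20     1.00]
Cofactors of I−A, C_ij = (−1)^(i+j)·(minor ij) (rows/columns in the sector order above):
  C_11 = (0.75)(1.00) − (-0.10)(-0.20) = 0.7300
  C_12 = −[(-0.05)(1.00) − (-0.10)(-0.35)] = 0.0850
  C_13 = (-0.05)(-0.20) − (0.75)(-0.35) = 0.2725
  C_21 = −[(-0.05)(1.00) − (-0.45)(-0.20)] = 0.1400
  C_22 = (0.60)(1.00) − (-0.45)(-0.35) = 0.4425
  C_23 = −[(0.60)(-0.20) − (-0.05)(-0.35)] = 0.1375
  C_31 = (-0.05)(-0.10) − (-0.45)(0.75) = 0.3425
  C_32 = −[(0.60)(-0.10) − (-0.45)(-0.05)] = 0.0825
  C_33 = (0.60)(0.75) − (-0.05)(-0.05) = 0.4475
det(I−A) = Σ_j (I−A)_1j·C_1j = (0.60)(0.7300) + (-0.05)(0.0850) + (-0.45)(0.2725) = 0.311125
adj(I−A) = Cᵀ =
  [ 0.7300   0.1400   0.3425]
  [ 0.0850   0.4425   0.0825]
  [ 0.2725   0.1375   0.4475]
(I − A)⁻¹ = adj(I−A) / det(I−A) ≈
  [   2.3463     0.4500     1.1008]
  [   0.2732     1.4223     0.2652]
  [   0.8759     0.4419     1.4383]
x = (I − A)⁻¹ d = adj(I−A)·d / det(I−A), with det(I−A) = 0.311125:
  x_1 = (0.7300·90 + 0.1400·320 + 0.3425·240) / 0.311125 = 192.70 / 0.311125 ≈ 619.4
  x_2 = (0.0850·90 + 0.4425·320 + 0.0825·240) / 0.311125 = 169.05 / 0.311125 ≈ 543.4
  x_3 = (0.2725·90 + 0.1375·320 + 0.4475·240) / 0.311125 = 175.925 / 0.311125 ≈ 565.4

x_2 = 543.4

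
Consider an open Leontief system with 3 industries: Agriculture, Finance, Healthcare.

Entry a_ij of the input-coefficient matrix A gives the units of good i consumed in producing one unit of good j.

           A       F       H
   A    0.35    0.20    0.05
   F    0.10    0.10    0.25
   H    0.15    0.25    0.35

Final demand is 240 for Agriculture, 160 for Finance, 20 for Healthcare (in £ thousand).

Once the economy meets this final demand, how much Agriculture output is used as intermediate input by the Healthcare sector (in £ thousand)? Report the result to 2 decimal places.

z_AH = 12.94

I − A =
  [   0.65    -0.20    -0.05]
  [  -0.10     0.90    -0.25]
  [  -0.15    -0.25     0.65]
Cofactors of I−A, C_ij = (−1)^(i+j)·(minor ij) (rows/columns in the sector order above):
  C_11 = (0.90)(0.65) − (-0.25)(-0.25) = 0.5225
  C_12 = −[(-0.10)(0.65) − (-0.25)(-0.15)] = 0.1025
  C_13 = (-0.10)(-0.25) − (0.90)(-0.15) = 0.1600
  C_21 = −[(-0.20)(0.65) − (-0.05)(-0.25)] = 0.1425
  C_22 = (0.65)(0.65) − (-0.05)(-0.15) = 0.4150
  C_23 = −[(0.65)(-0.25) − (-0.20)(-0.15)] = 0.1925
  C_31 = (-0.20)(-0.25) − (-0.05)(0.90) = 0.0950
  C_32 = −[(0.65)(-0.25) − (-0.05)(-0.10)] = 0.1675
  C_33 = (0.65)(0.90) − (-0.20)(-0.10) = 0.5650
det(I−A) = Σ_j (I−A)_1j·C_1j = (0.65)(0.5225) + (-0.20)(0.1025) + (-0.05)(0.1600) = 0.311125
adj(I−A) = Cᵀ =
  [ 0.5225   0.1425   0.0950]
  [ 0.1025   0.4150   0.1675]
  [ 0.1600   0.1925   0.5650]
(I − A)⁻¹ = adj(I−A) / det(I−A) ≈
  [   1.6794     0.4580     0.3053]
  [   0.3294     1.3339     0.5384]
  [   0.5143     0.6187     1.8160]
First solve x = (I − A)⁻¹ d = adj(I−A)·d / det(I−A); in particular x_H = (0.1600·240 + 0.1925·160 + 0.5650·20) / 0.311125 = 80.50 / 0.311125 ≈ 258.7384.
Intermediate flow from A to H: z_AH = a_AH · x_H = 0.05 × 80.50 / 0.311125 = 4.025 / 0.311125 ≈ 12.94.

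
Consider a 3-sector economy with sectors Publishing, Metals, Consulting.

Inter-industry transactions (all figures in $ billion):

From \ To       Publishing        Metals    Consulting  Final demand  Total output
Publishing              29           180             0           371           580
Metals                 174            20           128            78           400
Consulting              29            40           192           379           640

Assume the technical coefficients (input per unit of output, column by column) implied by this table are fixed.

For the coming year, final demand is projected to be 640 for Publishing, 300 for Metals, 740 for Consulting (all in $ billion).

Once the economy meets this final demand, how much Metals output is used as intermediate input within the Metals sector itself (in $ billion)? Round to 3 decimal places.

Technical coefficients a_ij = z_ij / X_j:
  a_PP = 29/580 = 0.05, a_MP = 174/580 = 0.30, a_CP = 29/580 = 0.05
  a_PM = 180/400 = 0.45, a_MM = 20/400 = 0.05, a_CM = 40/400 = 0.10
  a_PC = 0/640 = 0.00, a_MC = 128/640 = 0.20, a_CC = 192/640 = 0.30
I − A =
  [   0.95    -0.45     0.00]
  [  -0.30     0.95    -0.20]
  [  -0.05    -0.10     0.70]
Cofactors of I−A, C_ij = (−1)^(i+j)·(minor ij) (rows/columns in the sector order above):
  C_11 = (0.95)(0.70) − (-0.20)(-0.10) = 0.6450
  C_12 = −[(-0.30)(0.70) − (-0.20)(-0.05)] = 0.2200
  C_13 = (-0.30)(-0.10) − (0.95)(-0.05) = 0.0775
  C_21 = −[(-0.45)(0.70) − (0.00)(-0.10)] = 0.3150
  C_22 = (0.95)(0.70) − (0.00)(-0.05) = 0.6650
  C_23 = −[(0.95)(-0.10) − (-0.45)(-0.05)] = 0.1175
  C_31 = (-0.45)(-0.20) − (0.00)(0.95) = 0.0900
  C_32 = −[(0.95)(-0.20) − (0.00)(-0.30)] = 0.1900
  C_33 = (0.95)(0.95) − (-0.45)(-0.30) = 0.7675
det(I−A) = Σ_j (I−A)_1j·C_1j = (0.95)(0.6450) + (-0.45)(0.2200) + (0.00)(0.0775) = 0.51375
adj(I−A) = Cᵀ =
  [ 0.6450   0.3150   0.0900]
  [ 0.2200   0.6650   0.1900]
  [ 0.0775   0.1175   0.7675]
(I − A)⁻¹ = adj(I−A) / det(I−A) ≈
  [   1.2555     0.6131     0.1752]
  [   0.4282     1.2944     0.3698]
  [   0.1509     0.2287     1.4939]
First solve x = (I − A)⁻¹ d = adj(I−A)·d / det(I−A); in particular x_M = (0.2200·640 + 0.6650·300 + 0.1900·740) / 0.51375 = 480.90 / 0.51375 ≈ 936.05839.
Intermediate flow from M to M: z_MM = a_MM · x_M = 0.05 × 480.90 / 0.51375 = 24.045 / 0.51375 ≈ 46.803.

z_MM = 46.803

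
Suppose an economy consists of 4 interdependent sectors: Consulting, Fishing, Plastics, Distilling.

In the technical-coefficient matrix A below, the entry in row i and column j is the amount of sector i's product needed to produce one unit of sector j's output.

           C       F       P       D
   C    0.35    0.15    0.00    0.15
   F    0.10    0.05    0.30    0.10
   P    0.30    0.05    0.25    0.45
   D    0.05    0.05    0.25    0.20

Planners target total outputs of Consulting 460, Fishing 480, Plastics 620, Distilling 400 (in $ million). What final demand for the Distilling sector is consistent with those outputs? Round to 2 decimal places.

d_D = 118.00

I − A =
  [   0.65    -0.15     0.00    -0.15]
  [  -0.10     0.95    -0.30    -0.10]
  [  -0.30    -0.05     0.75    -0.45]
  [  -0.05    -0.05    -0.25     0.80]
d = (I − A) x:
  d_C = (+0.65)·460 + (-0.15)·480 + (+0.00)·620 + (-0.15)·400 = 167.00
  d_F = (-0.10)·460 + (+0.95)·480 + (-0.30)·620 + (-0.10)·400 = 184.00
  d_P = (-0.30)·460 + (-0.05)·480 + (+0.75)·620 + (-0.45)·400 = 123.00
  d_D = (-0.05)·460 + (-0.05)·480 + (-0.25)·620 + (+0.80)·400 = 118.00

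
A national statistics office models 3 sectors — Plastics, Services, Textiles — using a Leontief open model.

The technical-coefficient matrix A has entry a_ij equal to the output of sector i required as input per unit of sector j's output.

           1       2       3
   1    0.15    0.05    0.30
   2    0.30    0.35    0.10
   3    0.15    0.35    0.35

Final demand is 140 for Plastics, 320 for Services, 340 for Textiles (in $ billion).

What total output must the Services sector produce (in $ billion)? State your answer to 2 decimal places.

x_2 = 973.56

I − A =
  [   0.85    -0.05    -0.30]
  [  -0.30     0.65    -0.10]
  [  -0.15    -0.35     0.65]
Cofactors of I−A, C_ij = (−1)^(i+j)·(minor ij) (rows/columns in the sector order above):
  C_11 = (0.65)(0.65) − (-0.10)(-0.35) = 0.3875
  C_12 = −[(-0.30)(0.65) − (-0.10)(-0.15)] = 0.2100
  C_13 = (-0.30)(-0.35) − (0.65)(-0.15) = 0.2025
  C_21 = −[(-0.05)(0.65) − (-0.30)(-0.35)] = 0.1375
  C_22 = (0.85)(0.65) − (-0.30)(-0.15) = 0.5075
  C_23 = −[(0.85)(-0.35) − (-0.05)(-0.15)] = 0.3050
  C_31 = (-0.05)(-0.10) − (-0.30)(0.65) = 0.2000
  C_32 = −[(0.85)(-0.10) − (-0.30)(-0.30)] = 0.1750
  C_33 = (0.85)(0.65) − (-0.05)(-0.30) = 0.5375
det(I−A) = Σ_j (I−A)_1j·C_1j = (0.85)(0.3875) + (-0.05)(0.2100) + (-0.30)(0.2025) = 0.258125
adj(I−A) = Cᵀ =
  [ 0.3875   0.1375   0.2000]
  [ 0.2100   0.5075   0.1750]
  [ 0.2025   0.3050   0.5375]
(I − A)⁻¹ = adj(I−A) / det(I−A) ≈
  [   1.5012     0.5327     0.7748]
  [   0.8136     1.9661     0.6780]
  [   0.7845     1.1816     2.0823]
x = (I − A)⁻¹ d = adj(I−A)·d / det(I−A), with det(I−A) = 0.258125:
  x_1 = (0.3875·140 + 0.1375·320 + 0.2000·340) / 0.258125 = 166.25 / 0.258125 ≈ 644.07
  x_2 = (0.2100·140 + 0.5075·320 + 0.1750·340) / 0.258125 = 251.30 / 0.258125 ≈ 973.56
  x_3 = (0.2025·140 + 0.3050·320 + 0.5375·340) / 0.258125 = 308.70 / 0.258125 ≈ 1195.93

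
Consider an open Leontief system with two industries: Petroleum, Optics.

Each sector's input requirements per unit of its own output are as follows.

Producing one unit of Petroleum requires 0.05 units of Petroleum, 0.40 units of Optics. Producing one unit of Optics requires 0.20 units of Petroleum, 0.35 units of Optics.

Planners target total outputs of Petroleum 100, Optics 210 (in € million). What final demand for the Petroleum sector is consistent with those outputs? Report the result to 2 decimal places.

d_P = 53.00

I − A =
  [   0.95    -0.20]
  [  -0.40     0.65]
d = (I − A) x:
  d_P = (+0.95)·100 + (-0.20)·210 = 53.00
  d_O = (-0.40)·100 + (+0.65)·210 = 96.50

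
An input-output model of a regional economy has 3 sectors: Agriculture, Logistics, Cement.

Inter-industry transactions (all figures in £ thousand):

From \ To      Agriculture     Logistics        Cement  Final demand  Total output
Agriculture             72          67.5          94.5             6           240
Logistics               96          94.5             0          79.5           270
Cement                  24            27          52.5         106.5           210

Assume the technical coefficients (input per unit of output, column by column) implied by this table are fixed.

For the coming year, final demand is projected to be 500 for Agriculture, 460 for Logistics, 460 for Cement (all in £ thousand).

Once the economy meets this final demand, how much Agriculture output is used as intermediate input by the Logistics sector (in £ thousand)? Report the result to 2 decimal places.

Technical coefficients a_ij = z_ij / X_j:
  a_AA = 72/240 = 0.30, a_LA = 96/240 = 0.40, a_CA = 24/240 = 0.10
  a_AL = 67.5/270 = 0.25, a_LL = 94.5/270 = 0.35, a_CL = 27/270 = 0.10
  a_AC = 94.5/210 = 0.45, a_LC = 0/210 = 0.00, a_CC = 52.5/210 = 0.25
I − A =
  [   0.70    -0.25    -0.45]
  [  -0.40     0.65     0.00]
  [  -0.10    -0.10     0.75]
Cofactors of I−A, C_ij = (−1)^(i+j)·(minor ij) (rows/columns in the sector order above):
  C_11 = (0.65)(0.75) − (0.00)(-0.10) = 0.4875
  C_12 = −[(-0.40)(0.75) − (0.00)(-0.10)] = 0.3000
  C_13 = (-0.40)(-0.10) − (0.65)(-0.10) = 0.1050
  C_21 = −[(-0.25)(0.75) − (-0.45)(-0.10)] = 0.2325
  C_22 = (0.70)(0.75) − (-0.45)(-0.10) = 0.4800
  C_23 = −[(0.70)(-0.10) − (-0.25)(-0.10)] = 0.0950
  C_31 = (-0.25)(0.00) − (-0.45)(0.65) = 0.2925
  C_32 = −[(0.70)(0.00) − (-0.45)(-0.40)] = 0.1800
  C_33 = (0.70)(0.65) − (-0.25)(-0.40) = 0.3550
det(I−A) = Σ_j (I−A)_1j·C_1j = (0.70)(0.4875) + (-0.25)(0.3000) + (-0.45)(0.1050) = 0.2190
adj(I−A) = Cᵀ =
  [ 0.4875   0.2325   0.2925]
  [ 0.3000   0.4800   0.1800]
  [ 0.1050   0.0950   0.3550]
(I − A)⁻¹ = adj(I−A) / det(I−A) ≈
  [   2.2260     1.0616     1.3356]
  [   1.3699     2.1918     0.8219]
  [   0.4795     0.4338     1.6210]
First solve x = (I − A)⁻¹ d = adj(I−A)·d / det(I−A); in particular x_L = (0.3000·500 + 0.4800·460 + 0.1800·460) / 0.2190 = 453.60 / 0.2190 ≈ 2071.2329.
Intermediate flow from A to L: z_AL = a_AL · x_L = 0.25 × 453.60 / 0.2190 = 113.40 / 0.2190 ≈ 517.81.

z_AL = 517.81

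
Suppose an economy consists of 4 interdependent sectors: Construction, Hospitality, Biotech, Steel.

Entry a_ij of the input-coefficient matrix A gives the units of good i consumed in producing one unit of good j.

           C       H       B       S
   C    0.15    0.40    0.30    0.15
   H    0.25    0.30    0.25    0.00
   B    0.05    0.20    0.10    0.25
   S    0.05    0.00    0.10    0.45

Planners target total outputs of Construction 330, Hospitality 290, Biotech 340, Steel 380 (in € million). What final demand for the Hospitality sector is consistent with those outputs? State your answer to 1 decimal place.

I − A =
  [   0.85    -0.40    -0.30    -0.15]
  [  -0.25     0.70    -0.25     0.00]
  [  -0.05    -0.20     0.90    -0.25]
  [  -0.05     0.00    -0.10     0.55]
d = (I − A) x:
  d_C = (+0.85)·330 + (-0.40)·290 + (-0.30)·340 + (-0.15)·380 = 5.5
  d_H = (-0.25)·330 + (+0.70)·290 + (-0.25)·340 + (+0.00)·380 = 35.5
  d_B = (-0.05)·330 + (-0.20)·290 + (+0.90)·340 + (-0.25)·380 = 136.5
  d_S = (-0.05)·330 + (+0.00)·290 + (-0.10)·340 + (+0.55)·380 = 158.5

d_H = 35.5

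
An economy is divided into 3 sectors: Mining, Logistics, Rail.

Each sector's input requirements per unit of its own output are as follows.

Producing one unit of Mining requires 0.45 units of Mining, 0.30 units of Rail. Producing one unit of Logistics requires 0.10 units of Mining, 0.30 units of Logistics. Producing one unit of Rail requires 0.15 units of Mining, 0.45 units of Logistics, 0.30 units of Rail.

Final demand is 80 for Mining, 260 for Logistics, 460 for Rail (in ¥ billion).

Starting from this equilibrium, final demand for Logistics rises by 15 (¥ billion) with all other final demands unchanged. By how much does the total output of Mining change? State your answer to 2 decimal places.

Δx_1 = 4.68

I − A =
  [   0.55    -0.10    -0.15]
  [   0.00     0.70    -0.45]
  [  -0.30     0.00     0.70]
Cofactors of I−A, C_ij = (−1)^(i+j)·(minor ij) (rows/columns in the sector order above):
  C_11 = (0.70)(0.70) − (-0.45)(0.00) = 0.4900
  C_12 = −[(0.00)(0.70) − (-0.45)(-0.30)] = 0.1350
  C_13 = (0.00)(0.00) − (0.70)(-0.30) = 0.2100
  C_21 = −[(-0.10)(0.70) − (-0.15)(0.00)] = 0.0700
  C_22 = (0.55)(0.70) − (-0.15)(-0.30) = 0.3400
  C_23 = −[(0.55)(0.00) − (-0.10)(-0.30)] = 0.0300
  C_31 = (-0.10)(-0.45) − (-0.15)(0.70) = 0.1500
  C_32 = −[(0.55)(-0.45) − (-0.15)(0.00)] = 0.2475
  C_33 = (0.55)(0.70) − (-0.10)(0.00) = 0.3850
det(I−A) = Σ_j (I−A)_1j·C_1j = (0.55)(0.4900) + (-0.10)(0.1350) + (-0.15)(0.2100) = 0.2245
adj(I−A) = Cᵀ =
  [ 0.4900   0.0700   0.1500]
  [ 0.1350   0.3400   0.2475]
  [ 0.2100   0.0300   0.3850]
(I − A)⁻¹ = adj(I−A) / det(I−A) ≈
  [   2.1826     0.3118     0.6682]
  [   0.6013     1.5145     1.1024]
  [   0.9354     0.1336     1.7149]
Δx = (I − A)⁻¹ Δd with Δd having +15 in the Logistics component and 0 elsewhere.
So Δx_1 = L_12 · (+15), where L_12 = adj(I−A)_12 / det(I−A) = 0.0700 / 0.2245.
Δx_1 = 0.0700 × (+15) / 0.2245 = 1.05 / 0.2245 ≈ 4.68.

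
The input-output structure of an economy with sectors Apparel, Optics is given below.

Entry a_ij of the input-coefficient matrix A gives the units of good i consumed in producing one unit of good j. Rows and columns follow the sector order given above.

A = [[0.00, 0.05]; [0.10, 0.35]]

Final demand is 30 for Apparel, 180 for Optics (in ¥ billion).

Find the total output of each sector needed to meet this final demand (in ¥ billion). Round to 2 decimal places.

I − A =
  [   1.00    -0.05]
  [  -0.10     0.65]
det(I−A) = (1.00)(0.65) − (-0.05)(-0.10) = 0.6450
adj(I−A) = [[0.65, 0.05], [0.10, 1.00]]
(I − A)⁻¹ = adj(I−A) / det(I−A) ≈
  [   1.0078     0.0775]
  [   0.1550     1.5504]
x = (I − A)⁻¹ d = adj(I−A)·d / det(I−A), with det(I−A) = 0.6450:
  x_A = (0.65·30 + 0.05·180) / 0.6450 = 28.50 / 0.6450 ≈ 44.19
  x_O = (0.10·30 + 1.00·180) / 0.6450 = 183.00 / 0.6450 ≈ 283.72

x_A = 44.19, x_O = 283.72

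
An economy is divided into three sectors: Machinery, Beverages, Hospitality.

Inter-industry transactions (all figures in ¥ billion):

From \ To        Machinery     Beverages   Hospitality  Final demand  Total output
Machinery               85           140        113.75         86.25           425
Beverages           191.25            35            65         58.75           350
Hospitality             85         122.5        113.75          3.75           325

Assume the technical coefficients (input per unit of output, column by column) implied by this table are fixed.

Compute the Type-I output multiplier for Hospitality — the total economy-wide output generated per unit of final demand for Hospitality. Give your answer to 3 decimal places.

m_H = 7.786

Technical coefficients a_ij = z_ij / X_j:
  a_MM = 85/425 = 0.20, a_BM = 191.25/425 = 0.45, a_HM = 85/425 = 0.20
  a_MB = 140/350 = 0.40, a_BB = 35/350 = 0.10, a_HB = 122.5/350 = 0.35
  a_MH = 113.75/325 = 0.35, a_BH = 65/325 = 0.20, a_HH = 113.75/325 = 0.35
I − A =
  [   0.80    -0.40    -0.35]
  [  -0.45     0.90    -0.20]
  [  -0.20    -0.35     0.65]
Cofactors of I−A, C_ij = (−1)^(i+j)·(minor ij) (rows/columns in the sector order above):
  C_11 = (0.90)(0.65) − (-0.20)(-0.35) = 0.5150
  C_12 = −[(-0.45)(0.65) − (-0.20)(-0.20)] = 0.3325
  C_13 = (-0.45)(-0.35) − (0.90)(-0.20) = 0.3375
  C_21 = −[(-0.40)(0.65) − (-0.35)(-0.35)] = 0.3825
  C_22 = (0.80)(0.65) − (-0.35)(-0.20) = 0.4500
  C_23 = −[(0.80)(-0.35) − (-0.40)(-0.20)] = 0.3600
  C_31 = (-0.40)(-0.20) − (-0.35)(0.90) = 0.3950
  C_32 = −[(0.80)(-0.20) − (-0.35)(-0.45)] = 0.3175
  C_33 = (0.80)(0.90) − (-0.40)(-0.45) = 0.5400
det(I−A) = Σ_j (I−A)_1j·C_1j = (0.80)(0.5150) + (-0.40)(0.3325) + (-0.35)(0.3375) = 0.160875
adj(I−A) = Cᵀ =
  [ 0.5150   0.3825   0.3950]
  [ 0.3325   0.4500   0.3175]
  [ 0.3375   0.3600   0.5400]
(I − A)⁻¹ = adj(I−A) / det(I−A) ≈
  [   3.2012     2.3776     2.4553]
  [   2.0668     2.7972     1.9736]
  [   2.0979     2.2378     3.3566]
The output multiplier for sector j is the column-j sum of the Leontief inverse (I − A)⁻¹ = adj(I−A) / det(I−A).
Column H of adj(I−A): (0.3950, 0.3175, 0.5400); det(I−A) = 0.160875.
m_H = (0.3950 + 0.3175 + 0.5400) / 0.160875 = 1.2525 / 0.160875 ≈ 7.786.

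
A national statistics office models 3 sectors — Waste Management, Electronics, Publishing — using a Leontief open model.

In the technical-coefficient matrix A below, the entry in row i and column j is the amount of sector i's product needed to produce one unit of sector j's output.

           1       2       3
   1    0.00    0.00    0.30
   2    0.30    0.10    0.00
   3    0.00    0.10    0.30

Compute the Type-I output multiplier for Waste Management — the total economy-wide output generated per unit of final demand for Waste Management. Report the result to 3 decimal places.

I − A =
  [   1.00     0.00    -0.30]
  [  -0.30     0.90     0.00]
  [   0.00    -0.10     0.70]
Cofactors of I−A, C_ij = (−1)^(i+j)·(minor ij) (rows/columns in the sector order above):
  C_11 = (0.90)(0.70) − (0.00)(-0.10) = 0.6300
  C_12 = −[(-0.30)(0.70) − (0.00)(0.00)] = 0.2100
  C_13 = (-0.30)(-0.10) − (0.90)(0.00) = 0.0300
  C_21 = −[(0.00)(0.70) − (-0.30)(-0.10)] = 0.0300
  C_22 = (1.00)(0.70) − (-0.30)(0.00) = 0.7000
  C_23 = −[(1.00)(-0.10) − (0.00)(0.00)] = 0.1000
  C_31 = (0.00)(0.00) − (-0.30)(0.90) = 0.2700
  C_32 = −[(1.00)(0.00) − (-0.30)(-0.30)] = 0.0900
  C_33 = (1.00)(0.90) − (0.00)(-0.30) = 0.9000
det(I−A) = Σ_j (I−A)_1j·C_1j = (1.00)(0.6300) + (0.00)(0.2100) + (-0.30)(0.0300) = 0.6210
adj(I−A) = Cᵀ =
  [ 0.6300   0.0300   0.2700]
  [ 0.2100   0.7000   0.0900]
  [ 0.0300   0.1000   0.9000]
(I − A)⁻¹ = adj(I−A) / det(I−A) ≈
  [   1.0145     0.0483     0.4348]
  [   0.3382     1.1272     0.1449]
  [   0.0483     0.1610     1.4493]
The output multiplier for sector j is the column-j sum of the Leontief inverse (I − A)⁻¹ = adj(I−A) / det(I−A).
Column 1 of adj(I−A): (0.6300, 0.2100, 0.0300); det(I−A) = 0.6210.
m_1 = (0.6300 + 0.2100 + 0.0300) / 0.6210 = 0.87 / 0.6210 ≈ 1.401.

m_1 = 1.401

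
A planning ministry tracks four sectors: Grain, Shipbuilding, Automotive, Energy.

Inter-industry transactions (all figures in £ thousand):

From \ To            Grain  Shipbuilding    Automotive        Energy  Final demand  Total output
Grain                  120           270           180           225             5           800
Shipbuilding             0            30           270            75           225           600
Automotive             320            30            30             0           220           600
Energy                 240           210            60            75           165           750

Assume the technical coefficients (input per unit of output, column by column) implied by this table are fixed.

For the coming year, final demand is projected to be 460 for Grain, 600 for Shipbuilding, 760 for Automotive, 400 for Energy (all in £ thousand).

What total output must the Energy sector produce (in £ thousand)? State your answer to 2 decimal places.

Technical coefficients a_ij = z_ij / X_j:
  a_GG = 120/800 = 0.15, a_SG = 0/800 = 0.00, a_AG = 320/800 = 0.40, a_EG = 240/800 = 0.30
  a_GS = 270/600 = 0.45, a_SS = 30/600 = 0.05, a_AS = 30/600 = 0.05, a_ES = 210/600 = 0.35
  a_GA = 180/600 = 0.30, a_SA = 270/600 = 0.45, a_AA = 30/600 = 0.05, a_EA = 60/600 = 0.10
  a_GE = 225/750 = 0.30, a_SE = 75/750 = 0.10, a_AE = 0/750 = 0.00, a_EE = 75/750 = 0.10
I − A =
  [   0.85    -0.45    -0.30    -0.30]
  [   0.00     0.95    -0.45    -0.10]
  [  -0.40    -0.05     0.95     0.00]
  [  -0.30    -0.35    -0.10     0.90]
Compute the cofactors C_ij = (−1)^(i+j)·(3×3 minor ij) of I−A; the adjugate is their transpose:
adj(I−A) = Cᵀ =
  [ 0.758250   0.499500   0.508500   0.308250]
  [ 0.194500   0.521250   0.321250   0.122750]
  [ 0.329500   0.237750   0.598000   0.136250]
  [ 0.365000   0.395625   0.360875   0.553000]
det(I−A) = Σ_j (I−A)_1j·C_1j = (0.85)(0.758250) + (-0.45)(0.194500) + (-0.30)(0.329500) + (-0.30)(0.365000) = 0.3486375
(I − A)⁻¹ = adj(I−A) / det(I−A) ≈
  [   2.1749     1.4327     1.4585     0.8842]
  [   0.5579     1.4951     0.9214     0.3521]
  [   0.9451     0.6819     1.7152     0.3908]
  [   1.0469     1.1348     1.0351     1.5862]
x = (I − A)⁻¹ d = adj(I−A)·d / det(I−A), with det(I−A) = 0.3486375:
  x_G = (0.758250·460 + 0.499500·600 + 0.508500·760 + 0.308250·400) / 0.3486375 = 1158.255 / 0.3486375 ≈ 3322.23
  x_S = (0.194500·460 + 0.521250·600 + 0.321250·760 + 0.122750·400) / 0.3486375 = 695.47 / 0.3486375 ≈ 1994.82
  x_A = (0.329500·460 + 0.237750·600 + 0.598000·760 + 0.136250·400) / 0.3486375 = 803.20 / 0.3486375 ≈ 2303.83
  x_E = (0.365000·460 + 0.395625·600 + 0.360875·760 + 0.553000·400) / 0.3486375 = 900.74 / 0.3486375 ≈ 2583.60

x_E = 2583.60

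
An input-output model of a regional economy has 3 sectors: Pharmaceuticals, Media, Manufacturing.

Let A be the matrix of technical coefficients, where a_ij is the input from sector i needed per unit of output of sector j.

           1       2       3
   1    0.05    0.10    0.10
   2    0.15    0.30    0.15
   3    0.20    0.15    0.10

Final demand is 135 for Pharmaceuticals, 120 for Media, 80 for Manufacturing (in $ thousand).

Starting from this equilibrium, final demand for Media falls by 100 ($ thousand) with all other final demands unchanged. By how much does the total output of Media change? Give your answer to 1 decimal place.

I − A =
  [   0.95    -0.10    -0.10]
  [  -0.15     0.70    -0.15]
  [  -0.20    -0.15     0.90]
Cofactors of I−A, C_ij = (−1)^(i+j)·(minor ij) (rows/columns in the sector order above):
  C_11 = (0.70)(0.90) − (-0.15)(-0.15) = 0.6075
  C_12 = −[(-0.15)(0.90) − (-0.15)(-0.20)] = 0.1650
  C_13 = (-0.15)(-0.15) − (0.70)(-0.20) = 0.1625
  C_21 = −[(-0.10)(0.90) − (-0.10)(-0.15)] = 0.1050
  C_22 = (0.95)(0.90) − (-0.10)(-0.20) = 0.8350
  C_23 = −[(0.95)(-0.15) − (-0.10)(-0.20)] = 0.1625
  C_31 = (-0.10)(-0.15) − (-0.10)(0.70) = 0.0850
  C_32 = −[(0.95)(-0.15) − (-0.10)(-0.15)] = 0.1575
  C_33 = (0.95)(0.70) − (-0.10)(-0.15) = 0.6500
det(I−A) = Σ_j (I−A)_1j·C_1j = (0.95)(0.6075) + (-0.10)(0.1650) + (-0.10)(0.1625) = 0.544375
adj(I−A) = Cᵀ =
  [ 0.6075   0.1050   0.0850]
  [ 0.1650   0.8350   0.1575]
  [ 0.1625   0.1625   0.6500]
(I − A)⁻¹ = adj(I−A) / det(I−A) ≈
  [   1.1160     0.1929     0.1561]
  [   0.3031     1.5339     0.2893]
  [   0.2985     0.2985     1.1940]
Δx = (I − A)⁻¹ Δd with Δd having -100 in the Media component and 0 elsewhere.
So Δx_2 = L_22 · (-100), where L_22 = adj(I−A)_22 / det(I−A) = 0.8350 / 0.544375.
Δx_2 = 0.8350 × (-100) / 0.544375 = -83.50 / 0.544375 ≈ -153.4.

Δx_2 = -153.4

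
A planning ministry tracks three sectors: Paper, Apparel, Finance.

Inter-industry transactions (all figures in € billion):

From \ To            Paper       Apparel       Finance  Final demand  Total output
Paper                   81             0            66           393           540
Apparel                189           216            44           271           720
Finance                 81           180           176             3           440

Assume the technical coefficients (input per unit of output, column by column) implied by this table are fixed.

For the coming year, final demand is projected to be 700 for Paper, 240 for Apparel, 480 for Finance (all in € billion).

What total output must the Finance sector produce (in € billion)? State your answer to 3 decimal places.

x_F = 1535.967

Technical coefficients a_ij = z_ij / X_j:
  a_PP = 81/540 = 0.15, a_AP = 189/540 = 0.35, a_FP = 81/540 = 0.15
  a_PA = 0/720 = 0.00, a_AA = 216/720 = 0.30, a_FA = 180/720 = 0.25
  a_PF = 66/440 = 0.15, a_AF = 44/440 = 0.10, a_FF = 176/440 = 0.40
I − A =
  [   0.85     0.00    -0.15]
  [  -0.35     0.70    -0.10]
  [  -0.15    -0.25     0.60]
Cofactors of I−A, C_ij = (−1)^(i+j)·(minor ij) (rows/columns in the sector order above):
  C_11 = (0.70)(0.60) − (-0.10)(-0.25) = 0.3950
  C_12 = −[(-0.35)(0.60) − (-0.10)(-0.15)] = 0.2250
  C_13 = (-0.35)(-0.25) − (0.70)(-0.15) = 0.1925
  C_21 = −[(0.00)(0.60) − (-0.15)(-0.25)] = 0.0375
  C_22 = (0.85)(0.60) − (-0.15)(-0.15) = 0.4875
  C_23 = −[(0.85)(-0.25) − (0.00)(-0.15)] = 0.2125
  C_31 = (0.00)(-0.10) − (-0.15)(0.70) = 0.1050
  C_32 = −[(0.85)(-0.10) − (-0.15)(-0.35)] = 0.1375
  C_33 = (0.85)(0.70) − (0.00)(-0.35) = 0.5950
det(I−A) = Σ_j (I−A)_1j·C_1j = (0.85)(0.3950) + (0.00)(0.2250) + (-0.15)(0.1925) = 0.306875
adj(I−A) = Cᵀ =
  [ 0.3950   0.0375   0.1050]
  [ 0.2250   0.4875   0.1375]
  [ 0.1925   0.2125   0.5950]
(I − A)⁻¹ = adj(I−A) / det(I−A) ≈
  [   1.2872     0.1222     0.3422]
  [   0.7332     1.5886     0.4481]
  [   0.6273     0.6925     1.9389]
x = (I − A)⁻¹ d = adj(I−A)·d / det(I−A), with det(I−A) = 0.306875:
  x_P = (0.3950·700 + 0.0375·240 + 0.1050·480) / 0.306875 = 335.90 / 0.306875 ≈ 1094.582
  x_A = (0.2250·700 + 0.4875·240 + 0.1375·480) / 0.306875 = 340.50 / 0.306875 ≈ 1109.572
  x_F = (0.1925·700 + 0.2125·240 + 0.5950·480) / 0.306875 = 471.35 / 0.306875 ≈ 1535.967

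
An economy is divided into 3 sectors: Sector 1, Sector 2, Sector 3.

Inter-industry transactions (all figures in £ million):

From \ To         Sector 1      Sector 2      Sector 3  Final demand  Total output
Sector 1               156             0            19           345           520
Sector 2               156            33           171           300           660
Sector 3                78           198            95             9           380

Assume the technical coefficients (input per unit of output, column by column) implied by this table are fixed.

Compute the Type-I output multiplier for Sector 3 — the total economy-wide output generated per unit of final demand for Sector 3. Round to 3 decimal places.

Technical coefficients a_ij = z_ij / X_j:
  a_11 = 156/520 = 0.30, a_21 = 156/520 = 0.30, a_31 = 78/520 = 0.15
  a_12 = 0/660 = 0.00, a_22 = 33/660 = 0.05, a_32 = 198/660 = 0.30
  a_13 = 19/380 = 0.05, a_23 = 171/380 = 0.45, a_33 = 95/380 = 0.25
I − A =
  [   0.70     0.00    -0.05]
  [  -0.30     0.95    -0.45]
  [  -0.15    -0.30     0.75]
Cofactors of I−A, C_ij = (−1)^(i+j)·(minor ij) (rows/columns in the sector order above):
  C_11 = (0.95)(0.75) − (-0.45)(-0.30) = 0.5775
  C_12 = −[(-0.30)(0.75) − (-0.45)(-0.15)] = 0.2925
  C_13 = (-0.30)(-0.30) − (0.95)(-0.15) = 0.2325
  C_21 = −[(0.00)(0.75) − (-0.05)(-0.30)] = 0.0150
  C_22 = (0.70)(0.75) − (-0.05)(-0.15) = 0.5175
  C_23 = −[(0.70)(-0.30) − (0.00)(-0.15)] = 0.2100
  C_31 = (0.00)(-0.45) − (-0.05)(0.95) = 0.0475
  C_32 = −[(0.70)(-0.45) − (-0.05)(-0.30)] = 0.3300
  C_33 = (0.70)(0.95) − (0.00)(-0.30) = 0.6650
det(I−A) = Σ_j (I−A)_1j·C_1j = (0.70)(0.5775) + (0.00)(0.2925) + (-0.05)(0.2325) = 0.392625
adj(I−A) = Cᵀ =
  [ 0.5775   0.0150   0.0475]
  [ 0.2925   0.5175   0.3300]
  [ 0.2325   0.2100   0.6650]
(I − A)⁻¹ = adj(I−A) / det(I−A) ≈
  [   1.4709     0.0382     0.1210]
  [   0.7450     1.3181     0.8405]
  [   0.5922     0.5349     1.6937]
The output multiplier for sector j is the column-j sum of the Leontief inverse (I − A)⁻¹ = adj(I−A) / det(I−A).
Column 3 of adj(I−A): (0.0475, 0.3300, 0.6650); det(I−A) = 0.392625.
m_3 = (0.0475 + 0.3300 + 0.6650) / 0.392625 = 1.0425 / 0.392625 ≈ 2.655.

m_3 = 2.655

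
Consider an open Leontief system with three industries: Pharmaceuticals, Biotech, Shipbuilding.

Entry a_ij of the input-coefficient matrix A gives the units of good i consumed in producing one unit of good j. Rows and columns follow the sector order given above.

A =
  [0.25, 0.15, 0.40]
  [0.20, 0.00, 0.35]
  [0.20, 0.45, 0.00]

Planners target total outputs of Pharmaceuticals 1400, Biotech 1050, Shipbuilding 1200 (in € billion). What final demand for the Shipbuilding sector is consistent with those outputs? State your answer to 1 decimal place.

d_S = 447.5

I − A =
  [   0.75    -0.15    -0.40]
  [  -0.20     1.00    -0.35]
  [  -0.20    -0.45     1.00]
d = (I − A) x:
  d_P = (+0.75)·1400 + (-0.15)·1050 + (-0.40)·1200 = 412.5
  d_B = (-0.20)·1400 + (+1.00)·1050 + (-0.35)·1200 = 350.0
  d_S = (-0.20)·1400 + (-0.45)·1050 + (+1.00)·1200 = 447.5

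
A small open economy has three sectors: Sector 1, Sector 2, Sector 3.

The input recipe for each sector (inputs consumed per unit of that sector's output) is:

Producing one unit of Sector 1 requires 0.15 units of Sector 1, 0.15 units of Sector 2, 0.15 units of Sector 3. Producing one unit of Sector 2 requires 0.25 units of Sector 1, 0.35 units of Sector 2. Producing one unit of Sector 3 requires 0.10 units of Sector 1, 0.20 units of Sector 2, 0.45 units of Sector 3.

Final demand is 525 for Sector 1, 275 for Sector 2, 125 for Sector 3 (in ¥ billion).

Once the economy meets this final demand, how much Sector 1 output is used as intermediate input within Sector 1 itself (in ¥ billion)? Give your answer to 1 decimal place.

I − A =
  [   0.85    -0.25    -0.10]
  [  -0.15     0.65    -0.20]
  [  -0.15     0.00     0.55]
Cofactors of I−A, C_ij = (−1)^(i+j)·(minor ij) (rows/columns in the sector order above):
  C_11 = (0.65)(0.55) − (-0.20)(0.00) = 0.3575
  C_12 = −[(-0.15)(0.55) − (-0.20)(-0.15)] = 0.1125
  C_13 = (-0.15)(0.00) − (0.65)(-0.15) = 0.0975
  C_21 = −[(-0.25)(0.55) − (-0.10)(0.00)] = 0.1375
  C_22 = (0.85)(0.55) − (-0.10)(-0.15) = 0.4525
  C_23 = −[(0.85)(0.00) − (-0.25)(-0.15)] = 0.0375
  C_31 = (-0.25)(-0.20) − (-0.10)(0.65) = 0.1150
  C_32 = −[(0.85)(-0.20) − (-0.10)(-0.15)] = 0.1850
  C_33 = (0.85)(0.65) − (-0.25)(-0.15) = 0.5150
det(I−A) = Σ_j (I−A)_1j·C_1j = (0.85)(0.3575) + (-0.25)(0.1125) + (-0.10)(0.0975) = 0.2660
adj(I−A) = Cᵀ =
  [ 0.3575   0.1375   0.1150]
  [ 0.1125   0.4525   0.1850]
  [ 0.0975   0.0375   0.5150]
(I − A)⁻¹ = adj(I−A) / det(I−A) ≈
  [   1.3440     0.5169     0.4323]
  [   0.4229     1.7011     0.6955]
  [   0.3665     0.1410     1.9361]
First solve x = (I − A)⁻¹ d = adj(I−A)·d / det(I−A); in particular x_1 = (0.3575·525 + 0.1375·275 + 0.1150·125) / 0.2660 = 239.875 / 0.2660 ≈ 901.786.
Intermediate flow from 1 to 1: z_11 = a_11 · x_1 = 0.15 × 239.875 / 0.2660 = 35.98125 / 0.2660 ≈ 135.3.

z_11 = 135.3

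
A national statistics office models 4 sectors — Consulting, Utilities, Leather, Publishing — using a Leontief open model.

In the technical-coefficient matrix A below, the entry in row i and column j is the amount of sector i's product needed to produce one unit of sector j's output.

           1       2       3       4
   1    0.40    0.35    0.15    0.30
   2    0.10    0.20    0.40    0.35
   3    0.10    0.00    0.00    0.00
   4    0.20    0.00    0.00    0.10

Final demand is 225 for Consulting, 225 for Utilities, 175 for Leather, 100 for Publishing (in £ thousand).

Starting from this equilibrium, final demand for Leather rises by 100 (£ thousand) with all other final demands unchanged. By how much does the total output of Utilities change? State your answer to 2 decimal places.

Δx_2 = 70.91

I − A =
  [   0.60    -0.35    -0.15    -0.30]
  [  -0.10     0.80    -0.40    -0.35]
  [  -0.10     0.00     1.00     0.00]
  [  -0.20     0.00     0.00     0.90]
Compute the cofactors C_ij = (−1)^(i+j)·(3×3 minor ij) of I−A; the adjugate is their transpose:
adj(I−A) = Cᵀ =
  [ 0.72000   0.31500   0.23400   0.36250]
  [ 0.19600   0.46650   0.21600   0.24675]
  [ 0.07200   0.03150   0.32800   0.03625]
  [ 0.16000   0.07000   0.05200   0.41900]
det(I−A) = Σ_j (I−A)_1j·C_1j = (0.60)(0.72000) + (-0.35)(0.19600) + (-0.15)(0.07200) + (-0.30)(0.16000) = 0.3046
(I − A)⁻¹ = adj(I−A) / det(I−A) ≈
  [   2.3638     1.0341     0.7682     1.1901]
  [   0.6435     1.5315     0.7091     0.8101]
  [   0.2364     0.1034     1.0768     0.1190]
  [   0.5253     0.2298     0.1707     1.3756]
Δx = (I − A)⁻¹ Δd with Δd having +100 in the Leather component and 0 elsewhere.
So Δx_2 = L_23 · (+100), where L_23 = adj(I−A)_23 / det(I−A) = 0.21600 / 0.3046.
Δx_2 = 0.21600 × (+100) / 0.3046 = 21.60 / 0.3046 ≈ 70.91.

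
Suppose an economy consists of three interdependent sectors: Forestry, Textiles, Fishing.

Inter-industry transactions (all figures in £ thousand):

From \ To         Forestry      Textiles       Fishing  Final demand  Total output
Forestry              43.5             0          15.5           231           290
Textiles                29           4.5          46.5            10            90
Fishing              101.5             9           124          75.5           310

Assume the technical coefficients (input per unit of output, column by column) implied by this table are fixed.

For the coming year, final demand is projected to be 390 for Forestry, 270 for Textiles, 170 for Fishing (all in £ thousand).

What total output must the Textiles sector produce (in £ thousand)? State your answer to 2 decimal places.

Technical coefficients a_ij = z_ij / X_j:
  a_11 = 43.5/290 = 0.15, a_21 = 29/290 = 0.10, a_31 = 101.5/290 = 0.35
  a_12 = 0/90 = 0.00, a_22 = 4.5/90 = 0.05, a_32 = 9/90 = 0.10
  a_13 = 15.5/310 = 0.05, a_23 = 46.5/310 = 0.15, a_33 = 124/310 = 0.40
I − A =
  [   0.85     0.00    -0.05]
  [  -0.10     0.95    -0.15]
  [  -0.35    -0.10     0.60]
Cofactors of I−A, C_ij = (−1)^(i+j)·(minor ij) (rows/columns in the sector order above):
  C_11 = (0.95)(0.60) − (-0.15)(-0.10) = 0.5550
  C_12 = −[(-0.10)(0.60) − (-0.15)(-0.35)] = 0.1125
  C_13 = (-0.10)(-0.10) − (0.95)(-0.35) = 0.3425
  C_21 = −[(0.00)(0.60) − (-0.05)(-0.10)] = 0.0050
  C_22 = (0.85)(0.60) − (-0.05)(-0.35) = 0.4925
  C_23 = −[(0.85)(-0.10) − (0.00)(-0.35)] = 0.0850
  C_31 = (0.00)(-0.15) − (-0.05)(0.95) = 0.0475
  C_32 = −[(0.85)(-0.15) − (-0.05)(-0.10)] = 0.1325
  C_33 = (0.85)(0.95) − (0.00)(-0.10) = 0.8075
det(I−A) = Σ_j (I−A)_1j·C_1j = (0.85)(0.5550) + (0.00)(0.1125) + (-0.05)(0.3425) = 0.454625
adj(I−A) = Cᵀ =
  [ 0.5550   0.0050   0.0475]
  [ 0.1125   0.4925   0.1325]
  [ 0.3425   0.0850   0.8075]
(I − A)⁻¹ = adj(I−A) / det(I−A) ≈
  [   1.2208     0.0110     0.1045]
  [   0.2475     1.0833     0.2914]
  [   0.7534     0.1870     1.7762]
x = (I − A)⁻¹ d = adj(I−A)·d / det(I−A), with det(I−A) = 0.454625:
  x_1 = (0.5550·390 + 0.0050·270 + 0.0475·170) / 0.454625 = 225.875 / 0.454625 ≈ 496.84
  x_2 = (0.1125·390 + 0.4925·270 + 0.1325·170) / 0.454625 = 199.375 / 0.454625 ≈ 438.55
  x_3 = (0.3425·390 + 0.0850·270 + 0.8075·170) / 0.454625 = 293.80 / 0.454625 ≈ 646.25

x_2 = 438.55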